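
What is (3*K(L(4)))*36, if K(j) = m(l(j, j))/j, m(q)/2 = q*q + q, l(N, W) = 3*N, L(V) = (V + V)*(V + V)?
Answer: 125064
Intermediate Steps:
L(V) = 4*V² (L(V) = (2*V)*(2*V) = 4*V²)
m(q) = 2*q + 2*q² (m(q) = 2*(q*q + q) = 2*(q² + q) = 2*(q + q²) = 2*q + 2*q²)
K(j) = 6 + 18*j (K(j) = (2*(3*j)*(1 + 3*j))/j = (6*j*(1 + 3*j))/j = 6 + 18*j)
(3*K(L(4)))*36 = (3*(6 + 18*(4*4²)))*36 = (3*(6 + 18*(4*16)))*36 = (3*(6 + 18*64))*36 = (3*(6 + 1152))*36 = (3*1158)*36 = 3474*36 = 125064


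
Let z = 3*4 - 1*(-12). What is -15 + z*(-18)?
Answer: -447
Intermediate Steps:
z = 24 (z = 12 + 12 = 24)
-15 + z*(-18) = -15 + 24*(-18) = -15 - 432 = -447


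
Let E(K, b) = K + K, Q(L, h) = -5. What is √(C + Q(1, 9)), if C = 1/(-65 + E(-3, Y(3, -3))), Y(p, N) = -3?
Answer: 2*I*√6319/71 ≈ 2.2392*I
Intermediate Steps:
E(K, b) = 2*K
C = -1/71 (C = 1/(-65 + 2*(-3)) = 1/(-65 - 6) = 1/(-71) = -1/71 ≈ -0.014085)
√(C + Q(1, 9)) = √(-1/71 - 5) = √(-356/71) = 2*I*√6319/71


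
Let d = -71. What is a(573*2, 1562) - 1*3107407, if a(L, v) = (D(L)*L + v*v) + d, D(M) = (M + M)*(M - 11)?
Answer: 2980559686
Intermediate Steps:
D(M) = 2*M*(-11 + M) (D(M) = (2*M)*(-11 + M) = 2*M*(-11 + M))
a(L, v) = -71 + v² + 2*L²*(-11 + L) (a(L, v) = ((2*L*(-11 + L))*L + v*v) - 71 = (2*L²*(-11 + L) + v²) - 71 = (v² + 2*L²*(-11 + L)) - 71 = -71 + v² + 2*L²*(-11 + L))
a(573*2, 1562) - 1*3107407 = (-71 + 1562² + 2*(573*2)²*(-11 + 573*2)) - 1*3107407 = (-71 + 2439844 + 2*1146²*(-11 + 1146)) - 3107407 = (-71 + 2439844 + 2*1313316*1135) - 3107407 = (-71 + 2439844 + 2981227320) - 3107407 = 2983667093 - 3107407 = 2980559686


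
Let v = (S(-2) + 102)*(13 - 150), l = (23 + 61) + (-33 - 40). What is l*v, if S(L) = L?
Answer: -150700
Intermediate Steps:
l = 11 (l = 84 - 73 = 11)
v = -13700 (v = (-2 + 102)*(13 - 150) = 100*(-137) = -13700)
l*v = 11*(-13700) = -150700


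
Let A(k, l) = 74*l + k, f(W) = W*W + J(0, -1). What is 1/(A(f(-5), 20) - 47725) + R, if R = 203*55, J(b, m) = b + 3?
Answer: 516012804/46217 ≈ 11165.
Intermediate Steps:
J(b, m) = 3 + b
R = 11165
f(W) = 3 + W**2 (f(W) = W*W + (3 + 0) = W**2 + 3 = 3 + W**2)
A(k, l) = k + 74*l
1/(A(f(-5), 20) - 47725) + R = 1/(((3 + (-5)**2) + 74*20) - 47725) + 11165 = 1/(((3 + 25) + 1480) - 47725) + 11165 = 1/((28 + 1480) - 47725) + 11165 = 1/(1508 - 47725) + 11165 = 1/(-46217) + 11165 = -1/46217 + 11165 = 516012804/46217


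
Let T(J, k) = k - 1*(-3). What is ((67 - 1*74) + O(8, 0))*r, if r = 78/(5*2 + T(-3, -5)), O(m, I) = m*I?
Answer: -273/4 ≈ -68.250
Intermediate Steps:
T(J, k) = 3 + k (T(J, k) = k + 3 = 3 + k)
O(m, I) = I*m
r = 39/4 (r = 78/(5*2 + (3 - 5)) = 78/(10 - 2) = 78/8 = 78*(1/8) = 39/4 ≈ 9.7500)
((67 - 1*74) + O(8, 0))*r = ((67 - 1*74) + 0*8)*(39/4) = ((67 - 74) + 0)*(39/4) = (-7 + 0)*(39/4) = -7*39/4 = -273/4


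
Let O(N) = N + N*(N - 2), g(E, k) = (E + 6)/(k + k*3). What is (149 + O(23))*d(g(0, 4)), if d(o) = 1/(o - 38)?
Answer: -5240/301 ≈ -17.409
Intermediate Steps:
g(E, k) = (6 + E)/(4*k) (g(E, k) = (6 + E)/(k + 3*k) = (6 + E)/((4*k)) = (6 + E)*(1/(4*k)) = (6 + E)/(4*k))
d(o) = 1/(-38 + o)
O(N) = N + N*(-2 + N)
(149 + O(23))*d(g(0, 4)) = (149 + 23*(-1 + 23))/(-38 + (1/4)*(6 + 0)/4) = (149 + 23*22)/(-38 + (1/4)*(1/4)*6) = (149 + 506)/(-38 + 3/8) = 655/(-301/8) = 655*(-8/301) = -5240/301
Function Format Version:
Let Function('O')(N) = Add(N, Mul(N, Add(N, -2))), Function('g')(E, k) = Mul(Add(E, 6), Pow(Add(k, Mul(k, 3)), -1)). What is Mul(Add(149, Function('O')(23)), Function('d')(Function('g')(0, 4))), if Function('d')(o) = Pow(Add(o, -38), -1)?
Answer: Rational(-5240, 301) ≈ -17.409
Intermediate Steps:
Function('g')(E, k) = Mul(Rational(1, 4), Pow(k, -1), Add(6, E)) (Function('g')(E, k) = Mul(Add(6, E), Pow(Add(k, Mul(3, k)), -1)) = Mul(Add(6, E), Pow(Mul(4, k), -1)) = Mul(Add(6, E), Mul(Rational(1, 4), Pow(k, -1))) = Mul(Rational(1, 4), Pow(k, -1), Add(6, E)))
Function('d')(o) = Pow(Add(-38, o), -1)
Function('O')(N) = Add(N, Mul(N, Add(-2, N)))
Mul(Add(149, Function('O')(23)), Function('d')(Function('g')(0, 4))) = Mul(Add(149, Mul(23, Add(-1, 23))), Pow(Add(-38, Mul(Rational(1, 4), Pow(4, -1), Add(6, 0))), -1)) = Mul(Add(149, Mul(23, 22)), Pow(Add(-38, Mul(Rational(1, 4), Rational(1, 4), 6)), -1)) = Mul(Add(149, 506), Pow(Add(-38, Rational(3, 8)), -1)) = Mul(655, Pow(Rational(-301, 8), -1)) = Mul(655, Rational(-8, 301)) = Rational(-5240, 301)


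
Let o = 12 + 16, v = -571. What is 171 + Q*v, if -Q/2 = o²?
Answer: 895499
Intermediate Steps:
o = 28
Q = -1568 (Q = -2*28² = -2*784 = -1568)
171 + Q*v = 171 - 1568*(-571) = 171 + 895328 = 895499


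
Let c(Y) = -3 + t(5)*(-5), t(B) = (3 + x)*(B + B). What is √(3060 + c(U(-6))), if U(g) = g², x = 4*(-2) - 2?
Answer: √3407 ≈ 58.370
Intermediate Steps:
x = -10 (x = -8 - 2 = -10)
t(B) = -14*B (t(B) = (3 - 10)*(B + B) = -14*B)
c(Y) = 347 (c(Y) = -3 - 14*5*(-5) = -3 - 70*(-5) = -3 + 350 = 347)
√(3060 + c(U(-6))) = √(3060 + 347) = √3407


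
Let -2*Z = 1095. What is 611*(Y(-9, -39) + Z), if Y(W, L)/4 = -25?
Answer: -791245/2 ≈ -3.9562e+5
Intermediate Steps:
Z = -1095/2 (Z = -1/2*1095 = -1095/2 ≈ -547.50)
Y(W, L) = -100 (Y(W, L) = 4*(-25) = -100)
611*(Y(-9, -39) + Z) = 611*(-100 - 1095/2) = 611*(-1295/2) = -791245/2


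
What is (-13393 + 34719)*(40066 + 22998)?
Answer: 1344902864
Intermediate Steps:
(-13393 + 34719)*(40066 + 22998) = 21326*63064 = 1344902864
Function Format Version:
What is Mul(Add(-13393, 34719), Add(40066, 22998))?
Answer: 1344902864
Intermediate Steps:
Mul(Add(-13393, 34719), Add(40066, 22998)) = Mul(21326, 63064) = 1344902864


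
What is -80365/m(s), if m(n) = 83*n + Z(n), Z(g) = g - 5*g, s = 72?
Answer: -80365/5688 ≈ -14.129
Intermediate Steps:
Z(g) = -4*g
m(n) = 79*n (m(n) = 83*n - 4*n = 79*n)
-80365/m(s) = -80365/(79*72) = -80365/5688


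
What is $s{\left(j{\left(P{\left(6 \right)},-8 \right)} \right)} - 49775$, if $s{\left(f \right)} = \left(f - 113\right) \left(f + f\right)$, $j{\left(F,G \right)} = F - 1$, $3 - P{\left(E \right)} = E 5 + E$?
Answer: $-39779$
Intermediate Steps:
$P{\left(E \right)} = 3 - 6 E$ ($P{\left(E \right)} = 3 - \left(E 5 + E\right) = 3 - \left(5 E + E\right) = 3 - 6 E$)
$j{\left(F,G \right)} = -1 + F$
$s{\left(f \right)} = 2 f \left(-113 + f\right)$ ($s{\left(f \right)} = \left(-113 + f\right) 2 f = 2 f \left(-113 + f\right)$)
$s{\left(j{\left(P{\left(6 \right)},-8 \right)} \right)} - 49775 = 2 \left(-1 + \left(3 - 36\right)\right) \left(-113 + \left(-1 + \left(3 - 36\right)\right)\right) - 49775 = 2 \left(-1 - 33\right) \left(-113 - 34\right) - 49775 = 2 \left(-34\right) \left(-113 - 34\right) - 49775 = 2 \left(-34\right) \left(-147\right) - 49775 = 9996 - 49775 = -39779$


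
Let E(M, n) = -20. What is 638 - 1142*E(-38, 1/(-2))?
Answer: 23478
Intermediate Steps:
638 - 1142*E(-38, 1/(-2)) = 638 - 1142*(-20) = 638 + 22840 = 23478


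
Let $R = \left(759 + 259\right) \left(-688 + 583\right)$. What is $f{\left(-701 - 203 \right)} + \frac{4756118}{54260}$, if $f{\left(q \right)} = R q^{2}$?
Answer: $- \frac{2369865678473141}{27130} \approx -8.7352 \cdot 10^{10}$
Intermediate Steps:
$R = -106890$ ($R = 1018 \left(-105\right) = -106890$)
$f{\left(q \right)} = - 106890 q^{2}$
$f{\left(-701 - 203 \right)} + \frac{4756118}{54260} = - 106890 \left(-701 - 203\right)^{2} + \frac{4756118}{54260} = - 106890 \left(-904\right)^{2} + 4756118 \cdot \frac{1}{54260} = \left(-106890\right) 817216 + \frac{2378059}{27130} = -87352218240 + \frac{2378059}{27130} = - \frac{2369865678473141}{27130}$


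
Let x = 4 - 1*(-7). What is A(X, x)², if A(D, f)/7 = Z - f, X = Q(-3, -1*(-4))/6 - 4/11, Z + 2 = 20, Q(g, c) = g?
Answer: 2401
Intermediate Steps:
x = 11 (x = 4 + 7 = 11)
Z = 18 (Z = -2 + 20 = 18)
X = -19/22 (X = -3/6 - 4/11 = -3*⅙ - 4*1/11 = -½ - 4/11 = -19/22 ≈ -0.86364)
A(D, f) = 126 - 7*f (A(D, f) = 7*(18 - f) = 126 - 7*f)
A(X, x)² = (126 - 7*11)² = (126 - 77)² = 49² = 2401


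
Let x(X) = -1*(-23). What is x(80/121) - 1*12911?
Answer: -12888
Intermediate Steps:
x(X) = 23
x(80/121) - 1*12911 = 23 - 1*12911 = 23 - 12911 = -12888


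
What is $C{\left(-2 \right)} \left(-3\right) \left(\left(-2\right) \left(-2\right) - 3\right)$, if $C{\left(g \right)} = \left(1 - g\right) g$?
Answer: $18$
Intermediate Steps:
$C{\left(g \right)} = g \left(1 - g\right)$
$C{\left(-2 \right)} \left(-3\right) \left(\left(-2\right) \left(-2\right) - 3\right) = - 2 \left(1 - -2\right) \left(-3\right) \left(\left(-2\right) \left(-2\right) - 3\right) = - 2 \left(1 + 2\right) \left(-3\right) \left(4 - 3\right) = \left(-2\right) 3 \left(-3\right) 1 = \left(-6\right) \left(-3\right) 1 = 18 \cdot 1 = 18$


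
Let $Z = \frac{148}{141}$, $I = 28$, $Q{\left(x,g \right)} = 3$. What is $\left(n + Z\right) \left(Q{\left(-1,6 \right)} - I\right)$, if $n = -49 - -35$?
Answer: $\frac{45650}{141} \approx 323.76$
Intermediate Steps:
$Z = \frac{148}{141}$ ($Z = 148 \cdot \frac{1}{141} = \frac{148}{141} \approx 1.0496$)
$n = -14$ ($n = -49 + 35 = -14$)
$\left(n + Z\right) \left(Q{\left(-1,6 \right)} - I\right) = \left(-14 + \frac{148}{141}\right) \left(3 - 28\right) = - \frac{1826 \left(3 - 28\right)}{141} = \left(- \frac{1826}{141}\right) \left(-25\right) = \frac{45650}{141}$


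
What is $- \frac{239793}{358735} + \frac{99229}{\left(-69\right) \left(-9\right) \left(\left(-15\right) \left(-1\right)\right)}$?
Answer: $\frac{6672648704}{668323305} \approx 9.9842$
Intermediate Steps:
$- \frac{239793}{358735} + \frac{99229}{\left(-69\right) \left(-9\right) \left(\left(-15\right) \left(-1\right)\right)} = \left(-239793\right) \frac{1}{358735} + \frac{99229}{621 \cdot 15} = - \frac{239793}{358735} + \frac{99229}{9315} = \frac{6672648704}{668323305}$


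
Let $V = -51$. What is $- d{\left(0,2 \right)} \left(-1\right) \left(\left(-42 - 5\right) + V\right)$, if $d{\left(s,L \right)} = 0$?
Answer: $0$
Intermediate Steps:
$- d{\left(0,2 \right)} \left(-1\right) \left(\left(-42 - 5\right) + V\right) = \left(-1\right) 0 \left(-1\right) \left(\left(-42 - 5\right) - 51\right) = 0 \left(-1\right) \left(\left(-42 - 5\right) - 51\right) = 0 \left(-47 - 51\right) = 0 \left(-98\right) = 0$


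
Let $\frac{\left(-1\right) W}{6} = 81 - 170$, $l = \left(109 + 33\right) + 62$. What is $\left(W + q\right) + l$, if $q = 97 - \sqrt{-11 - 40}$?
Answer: $835 - i \sqrt{51} \approx 835.0 - 7.1414 i$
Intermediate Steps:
$l = 204$ ($l = 142 + 62 = 204$)
$W = 534$ ($W = - 6 \left(81 - 170\right) = \left(-6\right) \left(-89\right) = 534$)
$q = 97 - i \sqrt{51}$ ($q = 97 - \sqrt{-51} = 97 - i \sqrt{51} \approx 97.0 - 7.1414 i$)
$\left(W + q\right) + l = \left(534 + \left(97 - i \sqrt{51}\right)\right) + 204 = \left(631 - i \sqrt{51}\right) + 204 = 835 - i \sqrt{51}$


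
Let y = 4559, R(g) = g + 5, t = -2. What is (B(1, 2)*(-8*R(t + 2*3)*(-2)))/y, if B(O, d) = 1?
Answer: 144/4559 ≈ 0.031586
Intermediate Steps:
R(g) = 5 + g
(B(1, 2)*(-8*R(t + 2*3)*(-2)))/y = (1*(-8*(5 + (-2 + 2*3))*(-2)))/4559 = (1*(-8*(5 + (-2 + 6))*(-2)))*(1/4559) = (1*(-8*(5 + 4)*(-2)))*(1/4559) = (1*(-8*9*(-2)))*(1/4559) = (1*(-72*(-2)))*(1/4559) = (1*144)*(1/4559) = 144*(1/4559) = 144/4559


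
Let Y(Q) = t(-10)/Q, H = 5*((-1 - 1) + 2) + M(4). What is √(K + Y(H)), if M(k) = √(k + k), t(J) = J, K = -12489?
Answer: √(-49956 - 10*√2)/2 ≈ 111.77*I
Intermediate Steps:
M(k) = √2*√k (M(k) = √(2*k) = √2*√k)
H = 2*√2 (H = 5*((-1 - 1) + 2) + √2*√4 = 5*(-2 + 2) + √2*2 = 5*0 + 2*√2 = 0 + 2*√2 = 2*√2 ≈ 2.8284)
Y(Q) = -10/Q
√(K + Y(H)) = √(-12489 - 10*√2/4) = √(-12489 - 5*√2/2)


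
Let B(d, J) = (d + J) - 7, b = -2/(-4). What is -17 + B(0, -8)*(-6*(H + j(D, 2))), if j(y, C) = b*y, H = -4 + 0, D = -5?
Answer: -602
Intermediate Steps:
b = ½ (b = -2*(-¼) = ½ ≈ 0.50000)
B(d, J) = -7 + J + d (B(d, J) = (J + d) - 7 = -7 + J + d)
H = -4
j(y, C) = y/2
-17 + B(0, -8)*(-6*(H + j(D, 2))) = -17 + (-7 - 8 + 0)*(-6*(-4 + (½)*(-5))) = -17 - (-90)*(-4 - 5/2) = -17 - (-90)*(-13)/2 = -17 - 15*39 = -17 - 585 = -602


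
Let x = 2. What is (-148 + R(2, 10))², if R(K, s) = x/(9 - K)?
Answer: 1069156/49 ≈ 21820.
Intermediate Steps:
R(K, s) = 2/(9 - K)
(-148 + R(2, 10))² = (-148 - 2/(-9 + 2))² = (-148 - 2/(-7))² = (-148 - 2*(-⅐))² = (-148 + 2/7)² = (-1034/7)² = 1069156/49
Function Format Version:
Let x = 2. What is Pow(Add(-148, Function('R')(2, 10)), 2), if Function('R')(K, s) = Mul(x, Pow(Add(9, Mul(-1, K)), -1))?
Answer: Rational(1069156, 49) ≈ 21820.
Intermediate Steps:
Function('R')(K, s) = Mul(2, Pow(Add(9, Mul(-1, K)), -1))
Pow(Add(-148, Function('R')(2, 10)), 2) = Pow(Add(-148, Mul(-2, Pow(Add(-9, 2), -1))), 2) = Pow(Add(-148, Mul(-2, Pow(-7, -1))), 2) = Pow(Add(-148, Mul(-2, Rational(-1, 7))), 2) = Pow(Add(-148, Rational(2, 7)), 2) = Pow(Rational(-1034, 7), 2) = Rational(1069156, 49)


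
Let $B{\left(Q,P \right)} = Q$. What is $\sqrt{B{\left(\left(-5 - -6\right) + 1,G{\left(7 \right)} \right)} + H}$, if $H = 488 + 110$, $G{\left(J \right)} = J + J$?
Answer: $10 \sqrt{6} \approx 24.495$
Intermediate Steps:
$G{\left(J \right)} = 2 J$
$H = 598$
$\sqrt{B{\left(\left(-5 - -6\right) + 1,G{\left(7 \right)} \right)} + H} = \sqrt{\left(\left(-5 - -6\right) + 1\right) + 598} = \sqrt{\left(\left(-5 + \left(-5 + 11\right)\right) + 1\right) + 598} = \sqrt{\left(\left(-5 + 6\right) + 1\right) + 598} = \sqrt{\left(1 + 1\right) + 598} = \sqrt{2 + 598} = \sqrt{600} = 10 \sqrt{6}$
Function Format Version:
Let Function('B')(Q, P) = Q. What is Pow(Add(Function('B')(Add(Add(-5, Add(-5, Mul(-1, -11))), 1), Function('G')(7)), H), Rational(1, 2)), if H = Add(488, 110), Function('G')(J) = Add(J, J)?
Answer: Mul(10, Pow(6, Rational(1, 2))) ≈ 24.495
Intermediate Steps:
Function('G')(J) = Mul(2, J)
H = 598
Pow(Add(Function('B')(Add(Add(-5, Add(-5, Mul(-1, -11))), 1), Function('G')(7)), H), Rational(1, 2)) = Pow(Add(Add(Add(-5, Add(-5, Mul(-1, -11))), 1), 598), Rational(1, 2)) = Pow(Add(Add(Add(-5, Add(-5, 11)), 1), 598), Rational(1, 2)) = Pow(Add(Add(Add(-5, 6), 1), 598), Rational(1, 2)) = Pow(Add(Add(1, 1), 598), Rational(1, 2)) = Pow(Add(2, 598), Rational(1, 2)) = Pow(600, Rational(1, 2)) = Mul(10, Pow(6, Rational(1, 2)))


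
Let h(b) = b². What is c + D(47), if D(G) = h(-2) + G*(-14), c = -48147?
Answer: -48801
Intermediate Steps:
D(G) = 4 - 14*G (D(G) = (-2)² + G*(-14) = 4 - 14*G)
c + D(47) = -48147 + (4 - 14*47) = -48147 + (4 - 658) = -48147 - 654 = -48801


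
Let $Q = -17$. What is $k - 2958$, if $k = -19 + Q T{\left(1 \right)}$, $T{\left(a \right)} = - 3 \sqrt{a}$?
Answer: $-2926$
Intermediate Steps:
$k = 32$ ($k = -19 - 17 \left(- 3 \sqrt{1}\right) = -19 - 17 \left(\left(-3\right) 1\right) = -19 - -51 = -19 + 51 = 32$)
$k - 2958 = 32 - 2958 = -2926$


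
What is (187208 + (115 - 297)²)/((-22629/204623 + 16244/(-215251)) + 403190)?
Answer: 53030547669092/97041631030213 ≈ 0.54647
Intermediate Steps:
(187208 + (115 - 297)²)/((-22629/204623 + 16244/(-215251)) + 403190) = (187208 + (-182)²)/((-22629*1/204623 + 16244*(-1/215251)) + 403190) = (187208 + 33124)/((-22629/204623 - 16244/215251) + 403190) = 220332/(-8194810891/44045305373 + 403190) = 220332/(17758618478528979/44045305373) = 220332*(44045305373/17758618478528979) = 53030547669092/97041631030213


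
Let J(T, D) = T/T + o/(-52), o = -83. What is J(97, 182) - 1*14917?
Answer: -775549/52 ≈ -14914.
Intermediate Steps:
J(T, D) = 135/52 (J(T, D) = T/T - 83/(-52) = 1 - 83*(-1/52) = 1 + 83/52 = 135/52)
J(97, 182) - 1*14917 = 135/52 - 1*14917 = 135/52 - 14917 = -775549/52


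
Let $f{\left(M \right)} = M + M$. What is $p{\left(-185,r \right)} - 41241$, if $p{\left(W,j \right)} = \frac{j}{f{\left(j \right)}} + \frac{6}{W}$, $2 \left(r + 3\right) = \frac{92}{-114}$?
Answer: $- \frac{15258997}{370} \approx -41241.0$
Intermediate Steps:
$r = - \frac{194}{57}$ ($r = -3 + \frac{92 \frac{1}{-114}}{2} = -3 + \frac{92 \left(- \frac{1}{114}\right)}{2} = -3 + \frac{1}{2} \left(- \frac{46}{57}\right) = -3 - \frac{23}{57} = - \frac{194}{57} \approx -3.4035$)
$f{\left(M \right)} = 2 M$
$p{\left(W,j \right)} = \frac{1}{2} + \frac{6}{W}$ ($p{\left(W,j \right)} = \frac{j}{2 j} + \frac{6}{W} = j \frac{1}{2 j} + \frac{6}{W} = \frac{1}{2} + \frac{6}{W}$)
$p{\left(-185,r \right)} - 41241 = \frac{12 - 185}{2 \left(-185\right)} - 41241 = \frac{1}{2} \left(- \frac{1}{185}\right) \left(-173\right) - 41241 = \frac{173}{370} - 41241 = - \frac{15258997}{370}$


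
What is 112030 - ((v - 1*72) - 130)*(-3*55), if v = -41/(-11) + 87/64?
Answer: 5090515/64 ≈ 79539.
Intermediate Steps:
v = 3581/704 (v = -41*(-1/11) + 87*(1/64) = 41/11 + 87/64 = 3581/704 ≈ 5.0866)
112030 - ((v - 1*72) - 130)*(-3*55) = 112030 - ((3581/704 - 1*72) - 130)*(-3*55) = 112030 - ((3581/704 - 72) - 130)*(-165) = 112030 - (-47107/704 - 130)*(-165) = 112030 - (-138627)*(-165)/704 = 112030 - 1*2079405/64 = 112030 - 2079405/64 = 5090515/64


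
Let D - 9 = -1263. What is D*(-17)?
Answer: 21318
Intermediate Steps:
D = -1254 (D = 9 - 1263 = -1254)
D*(-17) = -1254*(-17) = 21318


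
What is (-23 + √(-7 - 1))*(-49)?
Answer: 1127 - 98*I*√2 ≈ 1127.0 - 138.59*I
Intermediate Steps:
(-23 + √(-7 - 1))*(-49) = (-23 + √(-8))*(-49) = (-23 + 2*I*√2)*(-49) = 1127 - 98*I*√2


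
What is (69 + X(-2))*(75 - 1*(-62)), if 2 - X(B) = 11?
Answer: 8220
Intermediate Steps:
X(B) = -9 (X(B) = 2 - 1*11 = 2 - 11 = -9)
(69 + X(-2))*(75 - 1*(-62)) = (69 - 9)*(75 - 1*(-62)) = 60*(75 + 62) = 60*137 = 8220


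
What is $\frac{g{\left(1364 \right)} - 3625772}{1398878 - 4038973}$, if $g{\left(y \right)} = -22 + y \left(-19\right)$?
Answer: $\frac{730342}{528019} \approx 1.3832$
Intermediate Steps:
$g{\left(y \right)} = -22 - 19 y$
$\frac{g{\left(1364 \right)} - 3625772}{1398878 - 4038973} = \frac{\left(-22 - 25916\right) - 3625772}{1398878 - 4038973} = \frac{\left(-22 - 25916\right) - 3625772}{-2640095} = \left(-25938 - 3625772\right) \left(- \frac{1}{2640095}\right) = \left(-3651710\right) \left(- \frac{1}{2640095}\right) = \frac{730342}{528019}$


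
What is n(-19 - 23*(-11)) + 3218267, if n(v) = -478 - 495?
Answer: 3217294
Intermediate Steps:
n(v) = -973
n(-19 - 23*(-11)) + 3218267 = -973 + 3218267 = 3217294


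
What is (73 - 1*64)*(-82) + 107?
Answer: -631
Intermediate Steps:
(73 - 1*64)*(-82) + 107 = (73 - 64)*(-82) + 107 = 9*(-82) + 107 = -738 + 107 = -631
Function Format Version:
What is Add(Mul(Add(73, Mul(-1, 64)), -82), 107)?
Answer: -631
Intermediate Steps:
Add(Mul(Add(73, Mul(-1, 64)), -82), 107) = Add(Mul(Add(73, -64), -82), 107) = Add(Mul(9, -82), 107) = Add(-738, 107) = -631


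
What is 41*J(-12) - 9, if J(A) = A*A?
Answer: 5895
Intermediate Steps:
J(A) = A²
41*J(-12) - 9 = 41*(-12)² - 9 = 41*144 - 9 = 5904 - 9 = 5895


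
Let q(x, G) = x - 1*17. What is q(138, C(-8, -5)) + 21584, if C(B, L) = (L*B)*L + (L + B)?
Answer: 21705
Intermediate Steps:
C(B, L) = B + L + B*L² (C(B, L) = (B*L)*L + (B + L) = B*L² + (B + L) = B + L + B*L²)
q(x, G) = -17 + x (q(x, G) = x - 17 = -17 + x)
q(138, C(-8, -5)) + 21584 = (-17 + 138) + 21584 = 121 + 21584 = 21705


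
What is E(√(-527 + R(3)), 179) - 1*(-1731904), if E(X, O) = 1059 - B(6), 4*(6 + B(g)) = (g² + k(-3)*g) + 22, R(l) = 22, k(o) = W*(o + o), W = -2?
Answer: 3465873/2 ≈ 1.7329e+6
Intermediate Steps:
k(o) = -4*o (k(o) = -2*(o + o) = -4*o)
B(g) = -½ + 3*g + g²/4 (B(g) = -6 + ((g² + (-4*(-3))*g) + 22)/4 = -6 + ((g² + 12*g) + 22)/4 = -6 + (22 + g² + 12*g)/4 = -6 + (11/2 + 3*g + g²/4) = -½ + 3*g + g²/4)
E(X, O) = 2065/2 (E(X, O) = 1059 - (-½ + 3*6 + (¼)*6²) = 1059 - (-½ + 18 + (¼)*36) = 1059 - (-½ + 18 + 9) = 1059 - 1*53/2 = 1059 - 53/2 = 2065/2)
E(√(-527 + R(3)), 179) - 1*(-1731904) = 2065/2 - 1*(-1731904) = 2065/2 + 1731904 = 3465873/2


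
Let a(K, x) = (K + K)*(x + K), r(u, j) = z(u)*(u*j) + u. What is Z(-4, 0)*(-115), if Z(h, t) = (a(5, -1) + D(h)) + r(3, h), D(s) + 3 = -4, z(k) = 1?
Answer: -2760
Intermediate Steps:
D(s) = -7 (D(s) = -3 - 4 = -7)
r(u, j) = u + j*u (r(u, j) = 1*(u*j) + u = 1*(j*u) + u = j*u + u = u + j*u)
a(K, x) = 2*K*(K + x) (a(K, x) = (2*K)*(K + x) = 2*K*(K + x))
Z(h, t) = 36 + 3*h (Z(h, t) = (2*5*(5 - 1) - 7) + 3*(1 + h) = (2*5*4 - 7) + (3 + 3*h) = (40 - 7) + (3 + 3*h) = 33 + (3 + 3*h) = 36 + 3*h)
Z(-4, 0)*(-115) = (36 + 3*(-4))*(-115) = (36 - 12)*(-115) = 24*(-115) = -2760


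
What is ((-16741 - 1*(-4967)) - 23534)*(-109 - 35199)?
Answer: 1246654864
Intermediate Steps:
((-16741 - 1*(-4967)) - 23534)*(-109 - 35199) = ((-16741 + 4967) - 23534)*(-35308) = (-11774 - 23534)*(-35308) = -35308*(-35308) = 1246654864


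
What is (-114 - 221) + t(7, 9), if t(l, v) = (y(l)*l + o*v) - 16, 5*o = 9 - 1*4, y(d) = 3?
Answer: -321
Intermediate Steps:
o = 1 (o = (9 - 1*4)/5 = (9 - 4)/5 = (⅕)*5 = 1)
t(l, v) = -16 + v + 3*l (t(l, v) = (3*l + 1*v) - 16 = (3*l + v) - 16 = (v + 3*l) - 16 = -16 + v + 3*l)
(-114 - 221) + t(7, 9) = (-114 - 221) + (-16 + 9 + 3*7) = -335 + (-16 + 9 + 21) = -335 + 14 = -321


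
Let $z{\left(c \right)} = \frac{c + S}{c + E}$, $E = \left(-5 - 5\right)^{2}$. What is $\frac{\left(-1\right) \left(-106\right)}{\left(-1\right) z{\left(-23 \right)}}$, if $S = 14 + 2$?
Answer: $1166$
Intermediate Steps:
$E = 100$ ($E = \left(-10\right)^{2} = 100$)
$S = 16$
$z{\left(c \right)} = \frac{16 + c}{100 + c}$ ($z{\left(c \right)} = \frac{c + 16}{c + 100} = \frac{16 + c}{100 + c}$)
$\frac{\left(-1\right) \left(-106\right)}{\left(-1\right) z{\left(-23 \right)}} = \frac{\left(-1\right) \left(-106\right)}{\left(-1\right) \frac{16 - 23}{100 - 23}} = \frac{106}{\left(-1\right) \frac{1}{77} \left(-7\right)} = \frac{106}{\left(-1\right) \left(- \frac{1}{11}\right)} = 106 \frac{1}{\frac{1}{11}} = 106 \cdot 11 = 1166$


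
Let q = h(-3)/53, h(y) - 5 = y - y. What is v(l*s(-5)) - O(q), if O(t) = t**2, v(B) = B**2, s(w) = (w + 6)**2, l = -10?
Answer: 280875/2809 ≈ 99.991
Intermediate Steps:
s(w) = (6 + w)**2
h(y) = 5 (h(y) = 5 + (y - y) = 5 + 0 = 5)
q = 5/53 ≈ 0.094340
v(l*s(-5)) - O(q) = (-10*(6 - 5)**2)**2 - (5/53)**2 = (-10*1**2)**2 - 1*25/2809 = (-10*1)**2 - 25/2809 = (-10)**2 - 25/2809 = 100 - 25/2809 = 280875/2809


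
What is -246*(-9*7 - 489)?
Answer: 135792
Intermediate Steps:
-246*(-9*7 - 489) = -246*(-63 - 489) = -246*(-552) = 135792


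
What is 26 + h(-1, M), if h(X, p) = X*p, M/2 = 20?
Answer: -14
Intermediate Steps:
M = 40 (M = 2*20 = 40)
26 + h(-1, M) = 26 - 1*40 = 26 - 40 = -14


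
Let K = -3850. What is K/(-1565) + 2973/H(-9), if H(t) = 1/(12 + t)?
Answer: 2792417/313 ≈ 8921.5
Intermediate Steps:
K/(-1565) + 2973/H(-9) = -3850/(-1565) + 2973/(1/(12 - 9)) = -3850*(-1/1565) + 2973/(1/3) = 770/313 + 2973/(1/3) = 770/313 + 2973*3 = 770/313 + 8919 = 2792417/313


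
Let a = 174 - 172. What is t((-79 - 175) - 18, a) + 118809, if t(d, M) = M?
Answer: 118811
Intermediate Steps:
a = 2
t((-79 - 175) - 18, a) + 118809 = 2 + 118809 = 118811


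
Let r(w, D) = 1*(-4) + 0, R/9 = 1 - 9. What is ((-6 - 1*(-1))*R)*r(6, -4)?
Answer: -1440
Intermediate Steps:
R = -72 (R = 9*(1 - 9) = 9*(-8) = -72)
r(w, D) = -4 (r(w, D) = -4 + 0 = -4)
((-6 - 1*(-1))*R)*r(6, -4) = ((-6 - 1*(-1))*(-72))*(-4) = ((-6 + 1)*(-72))*(-4) = -5*(-72)*(-4) = 360*(-4) = -1440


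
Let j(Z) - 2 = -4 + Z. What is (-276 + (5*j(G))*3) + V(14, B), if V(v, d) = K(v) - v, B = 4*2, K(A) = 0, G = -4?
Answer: -380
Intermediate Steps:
j(Z) = -2 + Z (j(Z) = 2 + (-4 + Z) = -2 + Z)
B = 8
V(v, d) = -v (V(v, d) = 0 - v = -v)
(-276 + (5*j(G))*3) + V(14, B) = (-276 + (5*(-2 - 4))*3) - 1*14 = (-276 + (5*(-6))*3) - 14 = (-276 - 30*3) - 14 = (-276 - 90) - 14 = -366 - 14 = -380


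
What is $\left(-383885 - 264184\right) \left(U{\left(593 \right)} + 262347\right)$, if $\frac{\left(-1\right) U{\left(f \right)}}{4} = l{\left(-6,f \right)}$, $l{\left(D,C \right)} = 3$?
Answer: $-170011181115$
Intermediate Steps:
$U{\left(f \right)} = -12$ ($U{\left(f \right)} = \left(-4\right) 3 = -12$)
$\left(-383885 - 264184\right) \left(U{\left(593 \right)} + 262347\right) = \left(-383885 - 264184\right) \left(-12 + 262347\right) = \left(-648069\right) 262335 = -170011181115$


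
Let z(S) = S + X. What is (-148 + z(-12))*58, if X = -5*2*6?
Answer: -12760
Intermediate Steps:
X = -60 (X = -10*6 = -60)
z(S) = -60 + S (z(S) = S - 60 = -60 + S)
(-148 + z(-12))*58 = (-148 + (-60 - 12))*58 = (-148 - 72)*58 = -220*58 = -12760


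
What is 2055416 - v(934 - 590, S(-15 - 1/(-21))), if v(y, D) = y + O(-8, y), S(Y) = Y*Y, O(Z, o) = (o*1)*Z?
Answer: 2057824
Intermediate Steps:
O(Z, o) = Z*o (O(Z, o) = o*Z = Z*o)
S(Y) = Y²
v(y, D) = -7*y (v(y, D) = y - 8*y = -7*y)
2055416 - v(934 - 590, S(-15 - 1/(-21))) = 2055416 - (-7)*(934 - 590) = 2055416 - (-7)*344 = 2055416 - 1*(-2408) = 2055416 + 2408 = 2057824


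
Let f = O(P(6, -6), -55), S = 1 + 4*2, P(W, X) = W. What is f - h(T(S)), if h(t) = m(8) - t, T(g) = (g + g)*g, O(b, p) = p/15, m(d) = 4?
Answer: 463/3 ≈ 154.33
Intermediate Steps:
S = 9 (S = 1 + 8 = 9)
O(b, p) = p/15 (O(b, p) = p*(1/15) = p/15)
f = -11/3 (f = (1/15)*(-55) = -11/3 ≈ -3.6667)
T(g) = 2*g² (T(g) = (2*g)*g = 2*g²)
h(t) = 4 - t
f - h(T(S)) = -11/3 - (4 - 2*9²) = -11/3 - (4 - 2*81) = -11/3 - (4 - 1*162) = -11/3 - (4 - 162) = -11/3 - 1*(-158) = -11/3 + 158 = 463/3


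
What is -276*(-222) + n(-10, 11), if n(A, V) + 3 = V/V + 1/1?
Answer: 61271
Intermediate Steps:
n(A, V) = -1 (n(A, V) = -3 + (V/V + 1/1) = -3 + (1 + 1*1) = -3 + (1 + 1) = -3 + 2 = -1)
-276*(-222) + n(-10, 11) = -276*(-222) - 1 = 61272 - 1 = 61271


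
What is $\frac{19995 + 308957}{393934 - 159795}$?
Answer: $\frac{328952}{234139} \approx 1.4049$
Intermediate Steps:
$\frac{19995 + 308957}{393934 - 159795} = \frac{328952}{234139}$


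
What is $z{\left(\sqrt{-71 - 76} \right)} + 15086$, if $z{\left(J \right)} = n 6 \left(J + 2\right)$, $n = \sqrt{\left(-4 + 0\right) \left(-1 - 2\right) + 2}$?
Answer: $15086 + 12 \sqrt{14} + 42 i \sqrt{42} \approx 15131.0 + 272.19 i$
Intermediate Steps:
$n = \sqrt{14}$ ($n = \sqrt{\left(-4\right) \left(-3\right) + 2} = \sqrt{12 + 2} = \sqrt{14} \approx 3.7417$)
$z{\left(J \right)} = \sqrt{14} \left(12 + 6 J\right)$ ($z{\left(J \right)} = \sqrt{14} \cdot 6 \left(J + 2\right) = \sqrt{14} \cdot 6 \left(2 + J\right) = \sqrt{14} \left(12 + 6 J\right)$)
$z{\left(\sqrt{-71 - 76} \right)} + 15086 = 6 \sqrt{14} \left(2 + \sqrt{-71 - 76}\right) + 15086 = 6 \sqrt{14} \left(2 + \sqrt{-147}\right) + 15086 = 6 \sqrt{14} \left(2 + 7 i \sqrt{3}\right) + 15086 = 15086 + 6 \sqrt{14} \left(2 + 7 i \sqrt{3}\right)$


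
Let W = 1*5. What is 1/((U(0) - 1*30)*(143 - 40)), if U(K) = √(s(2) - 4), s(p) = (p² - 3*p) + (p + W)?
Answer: -1/2987 ≈ -0.00033478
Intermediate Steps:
W = 5
s(p) = 5 + p² - 2*p (s(p) = (p² - 3*p) + (p + 5) = (p² - 3*p) + (5 + p) = 5 + p² - 2*p)
U(K) = 1 (U(K) = √((5 + 2² - 2*2) - 4) = √((5 + 4 - 4) - 4) = √(5 - 4) = √1 = 1)
1/((U(0) - 1*30)*(143 - 40)) = 1/((1 - 1*30)*(143 - 40)) = 1/((1 - 30)*103) = 1/(-29*103) = 1/(-2987) = -1/2987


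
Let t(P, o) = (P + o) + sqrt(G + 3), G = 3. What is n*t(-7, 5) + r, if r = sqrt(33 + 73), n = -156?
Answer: 312 + sqrt(106) - 156*sqrt(6) ≈ -59.825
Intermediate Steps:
t(P, o) = P + o + sqrt(6) (t(P, o) = (P + o) + sqrt(3 + 3) = (P + o) + sqrt(6) = P + o + sqrt(6))
r = sqrt(106) ≈ 10.296
n*t(-7, 5) + r = -156*(-7 + 5 + sqrt(6)) + sqrt(106) = -156*(-2 + sqrt(6)) + sqrt(106) = (312 - 156*sqrt(6)) + sqrt(106) = 312 + sqrt(106) - 156*sqrt(6)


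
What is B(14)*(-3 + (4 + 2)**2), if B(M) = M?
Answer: 462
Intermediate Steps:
B(14)*(-3 + (4 + 2)**2) = 14*(-3 + (4 + 2)**2) = 14*(-3 + 6**2) = 14*(-3 + 36) = 14*33 = 462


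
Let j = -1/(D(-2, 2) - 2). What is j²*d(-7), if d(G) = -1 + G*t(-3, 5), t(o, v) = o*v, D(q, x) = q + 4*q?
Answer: 13/18 ≈ 0.72222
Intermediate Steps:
D(q, x) = 5*q
d(G) = -1 - 15*G (d(G) = -1 + G*(-3*5) = -1 + G*(-15) = -1 - 15*G)
j = 1/12 (j = -1/(5*(-2) - 2) = -1/(-10 - 2) = -1/(-12) = -1*(-1/12) = 1/12 ≈ 0.083333)
j²*d(-7) = (1/12)²*(-1 - 15*(-7)) = (-1 + 105)/144 = (1/144)*104 = 13/18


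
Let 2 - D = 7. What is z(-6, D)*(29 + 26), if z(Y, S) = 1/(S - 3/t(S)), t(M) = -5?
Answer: -25/2 ≈ -12.500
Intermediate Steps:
D = -5 (D = 2 - 1*7 = 2 - 7 = -5)
z(Y, S) = 1/(⅗ + S) (z(Y, S) = 1/(S - 3/(-5)) = 1/(S - 3*(-⅕)) = 1/(S + ⅗) = 1/(⅗ + S))
z(-6, D)*(29 + 26) = (5/(3 + 5*(-5)))*(29 + 26) = (5/(3 - 25))*55 = (5/(-22))*55 = (5*(-1/22))*55 = -5/22*55 = -25/2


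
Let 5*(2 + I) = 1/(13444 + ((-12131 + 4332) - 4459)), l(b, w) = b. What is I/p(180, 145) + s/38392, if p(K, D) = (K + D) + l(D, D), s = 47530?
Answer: 8250973267/6687646450 ≈ 1.2338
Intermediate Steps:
p(K, D) = K + 2*D (p(K, D) = (K + D) + D = (D + K) + D = K + 2*D)
I = -11859/5930 (I = -2 + 1/(5*(13444 + ((-12131 + 4332) - 4459))) = -2 + 1/(5*(13444 + (-7799 - 4459))) = -2 + 1/(5*(13444 - 12258)) = -2 + (⅕)/1186 = -2 + (⅕)*(1/1186) = -2 + 1/5930 = -11859/5930 ≈ -1.9998)
I/p(180, 145) + s/38392 = -11859/(5930*(180 + 2*145)) + 47530/38392 = -11859/(5930*(180 + 290)) + 47530*(1/38392) = -11859/5930/470 + 23765/19196 = -11859/5930*1/470 + 23765/19196 = -11859/2787100 + 23765/19196 = 8250973267/6687646450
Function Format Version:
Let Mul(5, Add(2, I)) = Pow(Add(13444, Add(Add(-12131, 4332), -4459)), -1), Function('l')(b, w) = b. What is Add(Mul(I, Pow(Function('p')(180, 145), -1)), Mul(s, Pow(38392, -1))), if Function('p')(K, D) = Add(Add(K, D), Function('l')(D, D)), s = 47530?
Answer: Rational(8250973267, 6687646450) ≈ 1.2338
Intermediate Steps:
Function('p')(K, D) = Add(K, Mul(2, D)) (Function('p')(K, D) = Add(Add(K, D), D) = Add(Add(D, K), D) = Add(K, Mul(2, D)))
I = Rational(-11859, 5930) (I = Add(-2, Mul(Rational(1, 5), Pow(Add(13444, Add(Add(-12131, 4332), -4459)), -1))) = Add(-2, Mul(Rational(1, 5), Pow(Add(13444, Add(-7799, -4459)), -1))) = Add(-2, Mul(Rational(1, 5), Pow(Add(13444, -12258), -1))) = Add(-2, Mul(Rational(1, 5), Pow(1186, -1))) = Add(-2, Mul(Rational(1, 5), Rational(1, 1186))) = Add(-2, Rational(1, 5930)) = Rational(-11859, 5930) ≈ -1.9998)
Add(Mul(I, Pow(Function('p')(180, 145), -1)), Mul(s, Pow(38392, -1))) = Add(Mul(Rational(-11859, 5930), Pow(Add(180, Mul(2, 145)), -1)), Mul(47530, Pow(38392, -1))) = Add(Mul(Rational(-11859, 5930), Pow(Add(180, 290), -1)), Mul(47530, Rational(1, 38392))) = Add(Mul(Rational(-11859, 5930), Pow(470, -1)), Rational(23765, 19196)) = Add(Mul(Rational(-11859, 5930), Rational(1, 470)), Rational(23765, 19196)) = Add(Rational(-11859, 2787100), Rational(23765, 19196)) = Rational(8250973267, 6687646450)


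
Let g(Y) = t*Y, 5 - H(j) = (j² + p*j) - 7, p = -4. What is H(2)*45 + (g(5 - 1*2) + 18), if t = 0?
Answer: 738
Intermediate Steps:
H(j) = 12 - j² + 4*j (H(j) = 5 - ((j² - 4*j) - 7) = 5 - (-7 + j² - 4*j) = 5 + (7 - j² + 4*j) = 12 - j² + 4*j)
g(Y) = 0 (g(Y) = 0*Y = 0)
H(2)*45 + (g(5 - 1*2) + 18) = (12 - 1*2² + 4*2)*45 + (0 + 18) = (12 - 1*4 + 8)*45 + 18 = (12 - 4 + 8)*45 + 18 = 16*45 + 18 = 720 + 18 = 738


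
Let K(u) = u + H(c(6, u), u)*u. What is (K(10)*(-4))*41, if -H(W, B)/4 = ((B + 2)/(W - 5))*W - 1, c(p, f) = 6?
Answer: 464120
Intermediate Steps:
H(W, B) = 4 - 4*W*(2 + B)/(-5 + W) (H(W, B) = -4*(((B + 2)/(W - 5))*W - 1) = -4*(((2 + B)/(-5 + W))*W - 1) = -4*(W*(2 + B)/(-5 + W) - 1) = -4*(-1 + W*(2 + B)/(-5 + W)) = 4 - 4*W*(2 + B)/(-5 + W))
K(u) = u + u*(-44 - 24*u) (K(u) = u + (4*(-5 - 1*6 - 1*u*6)/(-5 + 6))*u = u + (4*(-5 - 6 - 6*u)/1)*u = u + (4*1*(-11 - 6*u))*u = u + (-44 - 24*u)*u = u + u*(-44 - 24*u))
(K(10)*(-4))*41 = (-1*10*(43 + 24*10)*(-4))*41 = (-1*10*(43 + 240)*(-4))*41 = (-1*10*283*(-4))*41 = -2830*(-4)*41 = 11320*41 = 464120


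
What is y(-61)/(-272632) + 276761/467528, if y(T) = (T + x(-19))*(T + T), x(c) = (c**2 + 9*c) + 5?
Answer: 10387131587/15932886712 ≈ 0.65193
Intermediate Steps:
x(c) = 5 + c**2 + 9*c
y(T) = 2*T*(195 + T) (y(T) = (T + (5 + (-19)**2 + 9*(-19)))*(T + T) = (T + (5 + 361 - 171))*(2*T) = (T + 195)*(2*T) = (195 + T)*(2*T) = 2*T*(195 + T))
y(-61)/(-272632) + 276761/467528 = (2*(-61)*(195 - 61))/(-272632) + 276761/467528 = (2*(-61)*134)*(-1/272632) + 276761*(1/467528) = -16348*(-1/272632) + 276761/467528 = 4087/68158 + 276761/467528 = 10387131587/15932886712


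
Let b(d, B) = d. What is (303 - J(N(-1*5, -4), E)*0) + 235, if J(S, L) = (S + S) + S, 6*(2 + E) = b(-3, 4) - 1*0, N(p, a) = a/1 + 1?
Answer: 538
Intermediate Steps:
N(p, a) = 1 + a (N(p, a) = a*1 + 1 = a + 1 = 1 + a)
E = -5/2 (E = -2 + (-3 - 1*0)/6 = -2 + (-3 + 0)/6 = -2 + (⅙)*(-3) = -2 - ½ = -5/2 ≈ -2.5000)
J(S, L) = 3*S (J(S, L) = 2*S + S = 3*S)
(303 - J(N(-1*5, -4), E)*0) + 235 = (303 - 3*(1 - 4)*0) + 235 = (303 - 3*(-3)*0) + 235 = (303 - 1*(-9)*0) + 235 = (303 + 9*0) + 235 = (303 + 0) + 235 = 303 + 235 = 538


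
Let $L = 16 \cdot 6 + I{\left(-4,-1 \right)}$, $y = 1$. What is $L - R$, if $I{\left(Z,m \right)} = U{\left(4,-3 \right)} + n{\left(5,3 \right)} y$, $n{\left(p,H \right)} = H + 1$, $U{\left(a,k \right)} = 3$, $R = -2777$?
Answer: $2880$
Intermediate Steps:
$n{\left(p,H \right)} = 1 + H$
$I{\left(Z,m \right)} = 7$ ($I{\left(Z,m \right)} = 3 + \left(1 + 3\right) 1 = 3 + 4 \cdot 1 = 3 + 4 = 7$)
$L = 103$ ($L = 16 \cdot 6 + 7 = 96 + 7 = 103$)
$L - R = 103 - -2777 = 103 + 2777 = 2880$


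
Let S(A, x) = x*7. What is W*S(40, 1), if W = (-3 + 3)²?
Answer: 0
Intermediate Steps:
W = 0 (W = 0² = 0)
S(A, x) = 7*x
W*S(40, 1) = 0*(7*1) = 0*7 = 0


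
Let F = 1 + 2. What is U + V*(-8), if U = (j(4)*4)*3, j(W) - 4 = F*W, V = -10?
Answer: 272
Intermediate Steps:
F = 3
j(W) = 4 + 3*W
U = 192 (U = ((4 + 3*4)*4)*3 = ((4 + 12)*4)*3 = (16*4)*3 = 64*3 = 192)
U + V*(-8) = 192 - 10*(-8) = 192 + 80 = 272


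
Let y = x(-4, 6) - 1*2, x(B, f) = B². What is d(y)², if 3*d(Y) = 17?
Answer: 289/9 ≈ 32.111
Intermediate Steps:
y = 14 (y = (-4)² - 1*2 = 16 - 2 = 14)
d(Y) = 17/3 (d(Y) = (⅓)*17 = 17/3)
d(y)² = (17/3)² = 289/9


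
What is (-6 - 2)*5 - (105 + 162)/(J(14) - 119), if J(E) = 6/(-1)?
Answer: -4733/125 ≈ -37.864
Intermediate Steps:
J(E) = -6 (J(E) = 6*(-1) = -6)
(-6 - 2)*5 - (105 + 162)/(J(14) - 119) = (-6 - 2)*5 - (105 + 162)/(-6 - 119) = -8*5 - 267/(-125) = -40 - 267*(-1)/125 = -40 - 1*(-267/125) = -40 + 267/125 = -4733/125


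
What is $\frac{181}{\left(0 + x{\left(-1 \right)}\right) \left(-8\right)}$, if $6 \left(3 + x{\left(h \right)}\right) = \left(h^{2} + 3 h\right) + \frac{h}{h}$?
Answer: $\frac{543}{76} \approx 7.1447$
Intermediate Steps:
$x{\left(h \right)} = - \frac{17}{6} + \frac{h}{2} + \frac{h^{2}}{6}$ ($x{\left(h \right)} = -3 + \frac{\left(h^{2} + 3 h\right) + \frac{h}{h}}{6} = -3 + \frac{\left(h^{2} + 3 h\right) + 1}{6} = -3 + \frac{1 + h^{2} + 3 h}{6} = -3 + \left(\frac{1}{6} + \frac{h}{2} + \frac{h^{2}}{6}\right) = - \frac{17}{6} + \frac{h}{2} + \frac{h^{2}}{6}$)
$\frac{181}{\left(0 + x{\left(-1 \right)}\right) \left(-8\right)} = \frac{181}{\left(0 + \left(- \frac{17}{6} + \frac{1}{2} \left(-1\right) + \frac{\left(-1\right)^{2}}{6}\right)\right) \left(-8\right)} = \frac{181}{\left(0 - \frac{19}{6}\right) \left(-8\right)} = \frac{181}{\left(- \frac{19}{6}\right) \left(-8\right)} = \frac{181}{\frac{76}{3}} = 181 \cdot \frac{3}{76} = \frac{543}{76}$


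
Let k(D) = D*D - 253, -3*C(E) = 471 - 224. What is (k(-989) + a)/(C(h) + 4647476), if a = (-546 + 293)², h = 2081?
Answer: 3125631/13942181 ≈ 0.22419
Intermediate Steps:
C(E) = -247/3 (C(E) = -(471 - 224)/3 = -⅓*247 = -247/3)
a = 64009 (a = (-253)² = 64009)
k(D) = -253 + D² (k(D) = D² - 253 = -253 + D²)
(k(-989) + a)/(C(h) + 4647476) = ((-253 + (-989)²) + 64009)/(-247/3 + 4647476) = ((-253 + 978121) + 64009)/(13942181/3) = (977868 + 64009)*(3/13942181) = 1041877*(3/13942181) = 3125631/13942181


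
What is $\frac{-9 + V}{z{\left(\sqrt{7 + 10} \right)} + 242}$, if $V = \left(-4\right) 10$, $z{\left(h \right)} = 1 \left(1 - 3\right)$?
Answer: $- \frac{49}{240} \approx -0.20417$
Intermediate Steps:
$z{\left(h \right)} = -2$ ($z{\left(h \right)} = 1 \left(-2\right) = -2$)
$V = -40$
$\frac{-9 + V}{z{\left(\sqrt{7 + 10} \right)} + 242} = \frac{-9 - 40}{-2 + 242} = - \frac{49}{240}$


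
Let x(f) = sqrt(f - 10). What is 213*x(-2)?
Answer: 426*I*sqrt(3) ≈ 737.85*I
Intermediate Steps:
x(f) = sqrt(-10 + f)
213*x(-2) = 213*sqrt(-10 - 2) = 213*sqrt(-12) = 213*(2*I*sqrt(3)) = 426*I*sqrt(3)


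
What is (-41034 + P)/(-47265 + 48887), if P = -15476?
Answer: -28255/811 ≈ -34.840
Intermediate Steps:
(-41034 + P)/(-47265 + 48887) = (-41034 - 15476)/(-47265 + 48887) = -56510/1622 = -56510*1/1622 = -28255/811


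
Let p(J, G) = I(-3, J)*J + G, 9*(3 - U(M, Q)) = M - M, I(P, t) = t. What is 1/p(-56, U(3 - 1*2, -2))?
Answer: 1/3139 ≈ 0.00031857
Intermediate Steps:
U(M, Q) = 3 (U(M, Q) = 3 - (M - M)/9 = 3 - ⅑*0 = 3 + 0 = 3)
p(J, G) = G + J² (p(J, G) = J*J + G = J² + G = G + J²)
1/p(-56, U(3 - 1*2, -2)) = 1/(3 + (-56)²) = 1/(3 + 3136) = 1/3139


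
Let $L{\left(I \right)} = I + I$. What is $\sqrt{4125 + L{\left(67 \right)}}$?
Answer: $\sqrt{4259} \approx 65.261$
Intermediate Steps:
$L{\left(I \right)} = 2 I$
$\sqrt{4125 + L{\left(67 \right)}} = \sqrt{4125 + 2 \cdot 67} = \sqrt{4125 + 134} = \sqrt{4259}$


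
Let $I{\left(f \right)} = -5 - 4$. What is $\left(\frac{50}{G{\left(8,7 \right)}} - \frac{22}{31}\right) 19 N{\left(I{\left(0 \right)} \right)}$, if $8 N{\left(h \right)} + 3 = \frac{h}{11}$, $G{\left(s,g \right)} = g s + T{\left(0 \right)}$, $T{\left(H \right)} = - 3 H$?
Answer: $- \frac{9063}{5456} \approx -1.6611$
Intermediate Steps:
$I{\left(f \right)} = -9$ ($I{\left(f \right)} = -5 - 4 = -9$)
$G{\left(s,g \right)} = g s$ ($G{\left(s,g \right)} = g s - 0 = g s + 0 = g s$)
$N{\left(h \right)} = - \frac{3}{8} + \frac{h}{88}$ ($N{\left(h \right)} = - \frac{3}{8} + \frac{h \frac{1}{11}}{8} = - \frac{3}{8} + \frac{\frac{1}{11} h}{8} = - \frac{3}{8} + \frac{h}{88}$)
$\left(\frac{50}{G{\left(8,7 \right)}} - \frac{22}{31}\right) 19 N{\left(I{\left(0 \right)} \right)} = \left(\frac{50}{7 \cdot 8} - \frac{22}{31}\right) 19 \left(- \frac{3}{8} + \frac{1}{88} \left(-9\right)\right) = \left(\frac{50}{56} - \frac{22}{31}\right) 19 \left(- \frac{3}{8} - \frac{9}{88}\right) = \left(50 \cdot \frac{1}{56} - \frac{22}{31}\right) 19 \left(- \frac{21}{44}\right) = \left(\frac{25}{28} - \frac{22}{31}\right) 19 \left(- \frac{21}{44}\right) = \frac{159}{868} \cdot 19 \left(- \frac{21}{44}\right) = \frac{3021}{868} \left(- \frac{21}{44}\right) = - \frac{9063}{5456}$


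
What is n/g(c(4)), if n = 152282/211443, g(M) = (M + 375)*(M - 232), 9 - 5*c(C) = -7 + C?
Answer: -1903525/229021948134 ≈ -8.3115e-6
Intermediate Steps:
c(C) = 16/5 - C/5 (c(C) = 9/5 - (-7 + C)/5 = 9/5 + (7/5 - C/5) = 16/5 - C/5)
g(M) = (-232 + M)*(375 + M) (g(M) = (375 + M)*(-232 + M) = (-232 + M)*(375 + M))
n = 152282/211443 (n = 152282*(1/211443) = 152282/211443 ≈ 0.72020)
n/g(c(4)) = 152282/(211443*(-87000 + (16/5 - ⅕*4)² + 143*(16/5 - ⅕*4))) = 152282/(211443*(-87000 + (16/5 - ⅘)² + 143*(16/5 - ⅘))) = 152282/(211443*(-87000 + (12/5)² + 143*(12/5))) = 152282/(211443*(-87000 + 144/25 + 1716/5)) = 152282/(211443*(-2166276/25)) = (152282/211443)*(-25/2166276) = -1903525/229021948134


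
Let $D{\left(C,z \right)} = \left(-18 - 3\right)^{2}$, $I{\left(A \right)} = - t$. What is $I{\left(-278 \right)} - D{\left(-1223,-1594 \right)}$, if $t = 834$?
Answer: $-1275$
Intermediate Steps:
$I{\left(A \right)} = -834$ ($I{\left(A \right)} = \left(-1\right) 834 = -834$)
$D{\left(C,z \right)} = 441$ ($D{\left(C,z \right)} = \left(-21\right)^{2} = 441$)
$I{\left(-278 \right)} - D{\left(-1223,-1594 \right)} = -834 - 441 = -1275$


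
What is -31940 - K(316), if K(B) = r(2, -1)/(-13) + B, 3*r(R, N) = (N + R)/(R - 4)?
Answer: -2515969/78 ≈ -32256.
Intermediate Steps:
r(R, N) = (N + R)/(3*(-4 + R)) (r(R, N) = ((N + R)/(R - 4))/3 = ((N + R)/(-4 + R))/3 = (N + R)/(3*(-4 + R)))
K(B) = 1/78 + B (K(B) = ((-1 + 2)/(3*(-4 + 2)))/(-13) + B = ((⅓)*1/(-2))*(-1/13) + B = ((⅓)*(-½)*1)*(-1/13) + B = -⅙*(-1/13) + B = 1/78 + B)
-31940 - K(316) = -31940 - (1/78 + 316) = -31940 - 1*24649/78 = -31940 - 24649/78 = -2515969/78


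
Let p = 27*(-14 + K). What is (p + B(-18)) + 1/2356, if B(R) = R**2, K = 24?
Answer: 1399465/2356 ≈ 594.00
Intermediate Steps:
p = 270 (p = 27*(-14 + 24) = 27*10 = 270)
(p + B(-18)) + 1/2356 = (270 + (-18)**2) + 1/2356 = (270 + 324) + 1/2356 = 594 + 1/2356 = 1399465/2356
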